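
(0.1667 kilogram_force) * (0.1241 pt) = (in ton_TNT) 1.711e-14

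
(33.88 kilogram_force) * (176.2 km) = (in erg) 5.854e+14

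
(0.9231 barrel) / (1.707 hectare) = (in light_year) 9.088e-22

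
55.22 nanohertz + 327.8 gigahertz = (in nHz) 3.278e+20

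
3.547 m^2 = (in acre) 0.0008765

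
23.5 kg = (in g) 2.35e+04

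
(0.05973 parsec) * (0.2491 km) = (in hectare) 4.591e+13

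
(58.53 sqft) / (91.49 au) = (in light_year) 4.199e-29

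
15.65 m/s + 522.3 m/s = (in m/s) 537.9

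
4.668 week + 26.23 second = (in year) 0.08952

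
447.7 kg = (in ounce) 1.579e+04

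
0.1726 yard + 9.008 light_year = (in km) 8.522e+13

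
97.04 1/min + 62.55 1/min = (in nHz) 2.66e+09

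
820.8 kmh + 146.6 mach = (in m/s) 5.015e+04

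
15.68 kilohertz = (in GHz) 1.568e-05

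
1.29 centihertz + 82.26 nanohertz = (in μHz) 1.29e+04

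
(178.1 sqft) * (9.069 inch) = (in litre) 3811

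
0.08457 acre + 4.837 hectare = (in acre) 12.04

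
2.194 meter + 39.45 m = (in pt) 1.18e+05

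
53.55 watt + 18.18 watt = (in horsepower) 0.09619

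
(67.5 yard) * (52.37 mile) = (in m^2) 5.202e+06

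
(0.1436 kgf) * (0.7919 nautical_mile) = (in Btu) 1.958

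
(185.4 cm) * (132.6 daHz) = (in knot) 4779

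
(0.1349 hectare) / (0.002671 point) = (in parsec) 4.64e-08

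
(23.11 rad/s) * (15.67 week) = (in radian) 2.19e+08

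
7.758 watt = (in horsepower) 0.0104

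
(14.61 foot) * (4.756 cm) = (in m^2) 0.2118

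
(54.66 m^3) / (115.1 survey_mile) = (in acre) 7.292e-08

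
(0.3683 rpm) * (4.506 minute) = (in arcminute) 3.585e+04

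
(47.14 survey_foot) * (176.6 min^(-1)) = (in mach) 0.1242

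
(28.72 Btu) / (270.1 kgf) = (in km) 0.01144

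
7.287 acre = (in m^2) 2.949e+04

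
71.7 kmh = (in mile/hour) 44.55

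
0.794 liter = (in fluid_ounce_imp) 27.94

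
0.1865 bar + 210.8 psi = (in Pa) 1.472e+06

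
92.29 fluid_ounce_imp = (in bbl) 0.01649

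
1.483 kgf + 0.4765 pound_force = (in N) 16.66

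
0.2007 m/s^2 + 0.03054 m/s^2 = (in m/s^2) 0.2312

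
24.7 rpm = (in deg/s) 148.2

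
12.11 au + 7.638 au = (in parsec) 9.574e-05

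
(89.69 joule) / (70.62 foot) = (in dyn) 4.167e+05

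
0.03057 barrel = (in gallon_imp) 1.069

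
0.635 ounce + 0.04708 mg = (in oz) 0.635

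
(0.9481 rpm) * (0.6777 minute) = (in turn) 0.6425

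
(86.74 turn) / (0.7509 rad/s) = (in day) 0.0084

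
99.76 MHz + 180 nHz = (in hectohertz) 9.976e+05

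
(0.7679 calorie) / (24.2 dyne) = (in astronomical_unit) 8.875e-08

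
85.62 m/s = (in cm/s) 8562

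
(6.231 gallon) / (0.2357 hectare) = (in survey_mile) 6.218e-09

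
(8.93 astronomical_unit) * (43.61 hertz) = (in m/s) 5.826e+13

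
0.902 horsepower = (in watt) 672.6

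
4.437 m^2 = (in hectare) 0.0004437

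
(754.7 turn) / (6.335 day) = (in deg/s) 0.4964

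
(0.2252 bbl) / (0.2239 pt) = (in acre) 0.112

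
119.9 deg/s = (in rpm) 19.98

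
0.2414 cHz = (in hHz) 2.414e-05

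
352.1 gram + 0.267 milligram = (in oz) 12.42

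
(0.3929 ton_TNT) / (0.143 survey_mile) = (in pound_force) 1.606e+06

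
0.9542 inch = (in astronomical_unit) 1.62e-13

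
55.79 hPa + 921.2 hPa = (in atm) 0.9642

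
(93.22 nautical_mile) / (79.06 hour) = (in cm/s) 60.66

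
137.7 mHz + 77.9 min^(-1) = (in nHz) 1.436e+09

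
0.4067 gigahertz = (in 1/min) 2.44e+10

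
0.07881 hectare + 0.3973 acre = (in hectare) 0.2396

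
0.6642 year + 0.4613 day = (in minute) 3.498e+05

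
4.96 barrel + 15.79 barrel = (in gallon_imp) 725.7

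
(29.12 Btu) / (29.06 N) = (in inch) 4.162e+04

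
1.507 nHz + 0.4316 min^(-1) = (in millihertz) 7.193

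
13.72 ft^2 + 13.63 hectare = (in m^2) 1.363e+05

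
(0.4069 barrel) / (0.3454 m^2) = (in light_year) 1.98e-17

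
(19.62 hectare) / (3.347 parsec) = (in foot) 6.233e-12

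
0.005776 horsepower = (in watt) 4.307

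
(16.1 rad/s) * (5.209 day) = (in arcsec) 1.495e+12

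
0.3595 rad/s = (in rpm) 3.433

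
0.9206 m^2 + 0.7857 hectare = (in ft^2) 8.458e+04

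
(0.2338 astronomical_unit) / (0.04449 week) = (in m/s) 1.3e+06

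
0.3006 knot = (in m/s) 0.1546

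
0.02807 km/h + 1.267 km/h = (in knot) 0.6993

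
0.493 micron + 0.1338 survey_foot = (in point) 115.6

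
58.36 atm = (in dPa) 5.913e+07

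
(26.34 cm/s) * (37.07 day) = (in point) 2.391e+09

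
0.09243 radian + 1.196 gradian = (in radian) 0.1112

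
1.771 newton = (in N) 1.771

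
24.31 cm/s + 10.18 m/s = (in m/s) 10.42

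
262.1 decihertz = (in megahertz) 2.621e-05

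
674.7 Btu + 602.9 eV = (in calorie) 1.701e+05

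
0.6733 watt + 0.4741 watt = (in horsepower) 0.001539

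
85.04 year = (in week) 4434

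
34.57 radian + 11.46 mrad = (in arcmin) 1.189e+05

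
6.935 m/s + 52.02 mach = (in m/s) 1.772e+04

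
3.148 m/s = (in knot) 6.119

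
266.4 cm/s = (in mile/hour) 5.959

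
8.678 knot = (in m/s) 4.464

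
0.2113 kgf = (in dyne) 2.072e+05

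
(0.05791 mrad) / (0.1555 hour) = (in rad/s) 1.034e-07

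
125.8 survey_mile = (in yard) 2.214e+05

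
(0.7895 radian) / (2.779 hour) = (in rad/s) 7.892e-05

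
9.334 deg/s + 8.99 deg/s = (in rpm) 3.054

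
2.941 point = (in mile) 6.447e-07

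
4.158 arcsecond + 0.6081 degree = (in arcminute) 36.56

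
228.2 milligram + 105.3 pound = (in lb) 105.3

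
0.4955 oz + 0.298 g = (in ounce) 0.506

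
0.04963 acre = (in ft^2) 2162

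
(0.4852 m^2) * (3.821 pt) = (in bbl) 0.004114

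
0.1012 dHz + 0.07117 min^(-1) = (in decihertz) 0.1131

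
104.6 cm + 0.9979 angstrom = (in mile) 0.00065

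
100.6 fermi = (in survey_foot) 3.301e-13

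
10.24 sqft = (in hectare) 9.513e-05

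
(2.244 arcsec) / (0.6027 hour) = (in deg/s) 2.873e-07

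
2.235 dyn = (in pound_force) 5.024e-06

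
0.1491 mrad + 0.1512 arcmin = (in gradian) 0.01229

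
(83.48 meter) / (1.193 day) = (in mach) 2.379e-06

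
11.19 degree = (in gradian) 12.43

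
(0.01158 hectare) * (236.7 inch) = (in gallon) 1.839e+05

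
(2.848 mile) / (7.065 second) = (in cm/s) 6.487e+04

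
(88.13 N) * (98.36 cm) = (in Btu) 0.08216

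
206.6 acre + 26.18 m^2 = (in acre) 206.6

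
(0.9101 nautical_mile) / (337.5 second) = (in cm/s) 499.4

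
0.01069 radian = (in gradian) 0.6805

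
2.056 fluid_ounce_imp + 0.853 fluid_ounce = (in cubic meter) 8.364e-05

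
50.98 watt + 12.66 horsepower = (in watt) 9492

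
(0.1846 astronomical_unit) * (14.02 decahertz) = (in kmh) 1.394e+13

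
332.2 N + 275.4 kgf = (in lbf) 681.8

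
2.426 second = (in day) 2.808e-05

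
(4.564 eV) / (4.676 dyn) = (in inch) 6.157e-13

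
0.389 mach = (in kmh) 476.8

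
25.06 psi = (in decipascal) 1.728e+06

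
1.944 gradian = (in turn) 0.00486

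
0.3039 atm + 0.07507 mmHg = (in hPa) 308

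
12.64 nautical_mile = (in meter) 2.341e+04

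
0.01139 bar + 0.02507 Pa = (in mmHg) 8.543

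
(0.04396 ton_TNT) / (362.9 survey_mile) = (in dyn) 3.149e+07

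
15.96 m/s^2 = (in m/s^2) 15.96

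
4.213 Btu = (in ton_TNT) 1.062e-06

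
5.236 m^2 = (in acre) 0.001294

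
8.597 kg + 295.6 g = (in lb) 19.6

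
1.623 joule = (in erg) 1.623e+07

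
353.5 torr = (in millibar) 471.3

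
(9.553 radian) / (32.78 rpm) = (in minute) 0.04638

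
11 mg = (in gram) 0.011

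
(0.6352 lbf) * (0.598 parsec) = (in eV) 3.254e+35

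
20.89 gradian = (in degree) 18.8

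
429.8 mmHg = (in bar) 0.573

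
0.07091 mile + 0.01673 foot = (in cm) 1.141e+04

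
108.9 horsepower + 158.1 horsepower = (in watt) 1.991e+05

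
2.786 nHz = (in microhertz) 0.002786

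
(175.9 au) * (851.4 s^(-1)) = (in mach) 6.58e+13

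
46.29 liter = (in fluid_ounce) 1565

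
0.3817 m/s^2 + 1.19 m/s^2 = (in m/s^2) 1.572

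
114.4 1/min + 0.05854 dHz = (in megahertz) 1.913e-06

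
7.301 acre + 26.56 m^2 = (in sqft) 3.183e+05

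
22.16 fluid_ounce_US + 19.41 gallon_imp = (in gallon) 23.48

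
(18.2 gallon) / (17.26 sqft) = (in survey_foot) 0.141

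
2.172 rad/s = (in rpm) 20.74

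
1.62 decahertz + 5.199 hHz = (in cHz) 5.361e+04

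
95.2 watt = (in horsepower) 0.1277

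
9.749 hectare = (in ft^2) 1.049e+06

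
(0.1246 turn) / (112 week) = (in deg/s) 6.622e-07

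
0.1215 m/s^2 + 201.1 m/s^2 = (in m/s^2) 201.2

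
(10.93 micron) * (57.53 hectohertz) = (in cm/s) 6.288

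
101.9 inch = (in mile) 0.001608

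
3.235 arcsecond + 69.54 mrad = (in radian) 0.06956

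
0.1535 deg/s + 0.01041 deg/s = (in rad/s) 0.002861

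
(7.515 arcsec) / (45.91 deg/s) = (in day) 5.263e-10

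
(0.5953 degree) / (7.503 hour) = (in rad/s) 3.847e-07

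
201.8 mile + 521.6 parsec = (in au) 1.076e+08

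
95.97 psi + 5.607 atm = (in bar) 12.3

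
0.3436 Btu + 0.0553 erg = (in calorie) 86.64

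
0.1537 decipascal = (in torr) 0.0001153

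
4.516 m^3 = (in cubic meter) 4.516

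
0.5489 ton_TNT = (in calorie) 5.489e+08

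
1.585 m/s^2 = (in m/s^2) 1.585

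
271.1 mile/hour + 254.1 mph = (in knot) 456.4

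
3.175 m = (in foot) 10.42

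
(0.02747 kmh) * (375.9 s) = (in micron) 2.868e+06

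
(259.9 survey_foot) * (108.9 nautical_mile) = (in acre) 3948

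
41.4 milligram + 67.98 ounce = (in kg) 1.927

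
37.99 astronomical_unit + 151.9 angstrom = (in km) 5.683e+09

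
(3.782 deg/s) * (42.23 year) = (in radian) 8.791e+07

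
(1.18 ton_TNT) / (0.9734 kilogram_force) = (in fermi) 5.172e+23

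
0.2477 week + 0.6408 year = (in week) 33.66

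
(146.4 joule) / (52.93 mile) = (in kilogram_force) 0.0001753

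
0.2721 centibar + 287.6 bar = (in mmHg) 2.157e+05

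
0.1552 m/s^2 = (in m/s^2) 0.1552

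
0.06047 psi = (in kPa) 0.4169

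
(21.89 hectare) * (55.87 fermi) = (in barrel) 7.692e-08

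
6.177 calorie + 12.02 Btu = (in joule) 1.271e+04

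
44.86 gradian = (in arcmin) 2422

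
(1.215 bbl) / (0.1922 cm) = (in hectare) 0.01005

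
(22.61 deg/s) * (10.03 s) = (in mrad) 3958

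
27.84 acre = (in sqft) 1.213e+06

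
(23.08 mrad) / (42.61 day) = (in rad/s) 6.269e-09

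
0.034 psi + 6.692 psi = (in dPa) 4.637e+05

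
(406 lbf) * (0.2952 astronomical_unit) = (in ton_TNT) 1.906e+04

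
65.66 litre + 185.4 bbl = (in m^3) 29.54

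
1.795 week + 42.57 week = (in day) 310.6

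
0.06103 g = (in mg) 61.03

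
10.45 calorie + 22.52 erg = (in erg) 4.372e+08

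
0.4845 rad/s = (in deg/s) 27.76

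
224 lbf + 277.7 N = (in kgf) 129.9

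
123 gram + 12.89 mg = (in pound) 0.2712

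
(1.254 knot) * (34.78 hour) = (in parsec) 2.618e-12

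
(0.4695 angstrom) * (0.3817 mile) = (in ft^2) 3.104e-07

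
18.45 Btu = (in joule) 1.947e+04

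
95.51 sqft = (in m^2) 8.873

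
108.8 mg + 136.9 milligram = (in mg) 245.7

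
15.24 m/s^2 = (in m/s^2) 15.24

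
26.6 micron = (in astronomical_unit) 1.778e-16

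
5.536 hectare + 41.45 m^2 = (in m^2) 5.54e+04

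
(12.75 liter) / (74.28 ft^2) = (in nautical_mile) 9.976e-07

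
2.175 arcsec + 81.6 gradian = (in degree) 73.44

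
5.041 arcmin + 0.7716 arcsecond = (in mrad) 1.47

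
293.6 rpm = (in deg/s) 1762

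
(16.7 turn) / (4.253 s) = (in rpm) 235.6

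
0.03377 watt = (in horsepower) 4.529e-05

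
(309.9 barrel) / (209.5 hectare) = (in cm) 0.002352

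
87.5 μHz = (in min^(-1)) 0.00525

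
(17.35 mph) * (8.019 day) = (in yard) 5.877e+06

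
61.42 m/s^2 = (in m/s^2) 61.42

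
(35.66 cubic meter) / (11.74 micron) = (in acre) 750.6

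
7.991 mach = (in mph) 6087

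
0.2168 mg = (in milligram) 0.2168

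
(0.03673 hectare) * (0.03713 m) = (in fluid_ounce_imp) 4.8e+05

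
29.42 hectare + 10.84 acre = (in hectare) 33.81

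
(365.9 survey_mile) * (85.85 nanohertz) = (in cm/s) 5.055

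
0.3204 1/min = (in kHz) 5.34e-06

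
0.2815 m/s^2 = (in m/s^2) 0.2815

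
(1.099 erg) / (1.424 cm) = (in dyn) 0.7718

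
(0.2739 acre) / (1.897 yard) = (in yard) 698.8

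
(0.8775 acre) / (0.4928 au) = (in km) 4.817e-11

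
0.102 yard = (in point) 264.4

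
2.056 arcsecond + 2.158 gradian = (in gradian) 2.159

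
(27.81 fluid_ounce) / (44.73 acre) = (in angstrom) 45.43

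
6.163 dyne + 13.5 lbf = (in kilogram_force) 6.124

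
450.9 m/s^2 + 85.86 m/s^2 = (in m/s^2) 536.8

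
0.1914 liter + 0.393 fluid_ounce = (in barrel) 0.001277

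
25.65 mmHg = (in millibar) 34.2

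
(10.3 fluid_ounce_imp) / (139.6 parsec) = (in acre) 1.679e-26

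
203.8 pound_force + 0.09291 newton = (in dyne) 9.066e+07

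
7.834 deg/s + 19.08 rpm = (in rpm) 20.39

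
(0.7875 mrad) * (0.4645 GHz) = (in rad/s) 3.658e+05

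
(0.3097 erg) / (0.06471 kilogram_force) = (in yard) 5.337e-08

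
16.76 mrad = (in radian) 0.01676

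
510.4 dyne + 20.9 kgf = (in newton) 205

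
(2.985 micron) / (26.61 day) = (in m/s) 1.298e-12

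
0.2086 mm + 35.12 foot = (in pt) 3.034e+04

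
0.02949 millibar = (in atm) 2.91e-05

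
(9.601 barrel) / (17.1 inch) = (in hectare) 0.0003514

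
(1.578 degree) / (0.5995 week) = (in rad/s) 7.596e-08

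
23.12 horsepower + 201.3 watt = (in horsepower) 23.39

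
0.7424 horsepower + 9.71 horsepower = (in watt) 7794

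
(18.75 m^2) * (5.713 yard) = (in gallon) 2.588e+04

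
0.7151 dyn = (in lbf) 1.608e-06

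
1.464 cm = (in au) 9.786e-14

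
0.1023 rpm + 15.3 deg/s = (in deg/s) 15.91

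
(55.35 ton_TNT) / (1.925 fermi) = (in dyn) 1.203e+31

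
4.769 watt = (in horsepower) 0.006395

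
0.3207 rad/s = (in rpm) 3.062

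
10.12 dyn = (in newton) 0.0001012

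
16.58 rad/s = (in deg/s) 950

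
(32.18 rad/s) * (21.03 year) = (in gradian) 1.359e+12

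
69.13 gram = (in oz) 2.438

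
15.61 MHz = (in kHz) 1.561e+04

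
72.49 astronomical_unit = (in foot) 3.558e+13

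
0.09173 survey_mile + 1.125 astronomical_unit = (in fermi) 1.683e+26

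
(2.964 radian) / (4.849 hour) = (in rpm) 0.001621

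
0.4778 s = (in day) 5.53e-06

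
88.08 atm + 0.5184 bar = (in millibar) 8.977e+04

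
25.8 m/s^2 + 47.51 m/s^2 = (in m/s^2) 73.31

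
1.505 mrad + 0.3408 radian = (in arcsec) 7.061e+04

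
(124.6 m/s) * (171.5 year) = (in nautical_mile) 3.639e+08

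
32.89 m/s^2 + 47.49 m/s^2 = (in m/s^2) 80.38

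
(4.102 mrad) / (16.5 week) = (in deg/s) 2.355e-08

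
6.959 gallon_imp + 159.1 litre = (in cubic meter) 0.1907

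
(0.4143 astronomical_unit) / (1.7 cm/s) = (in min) 6.076e+10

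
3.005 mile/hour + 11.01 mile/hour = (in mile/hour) 14.01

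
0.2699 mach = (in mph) 205.6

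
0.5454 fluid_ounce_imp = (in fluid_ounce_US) 0.524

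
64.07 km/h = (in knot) 34.6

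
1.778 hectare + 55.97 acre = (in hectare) 24.43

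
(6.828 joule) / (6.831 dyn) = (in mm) 9.996e+07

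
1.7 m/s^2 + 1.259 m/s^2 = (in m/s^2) 2.959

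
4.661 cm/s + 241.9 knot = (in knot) 242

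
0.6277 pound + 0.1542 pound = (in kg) 0.3547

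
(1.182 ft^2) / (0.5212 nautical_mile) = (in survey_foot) 0.0003732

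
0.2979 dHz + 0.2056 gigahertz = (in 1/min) 1.234e+10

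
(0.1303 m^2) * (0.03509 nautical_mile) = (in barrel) 53.26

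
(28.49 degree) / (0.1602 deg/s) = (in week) 0.000294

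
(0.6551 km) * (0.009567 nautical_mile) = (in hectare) 1.161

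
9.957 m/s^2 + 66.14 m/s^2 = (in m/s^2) 76.1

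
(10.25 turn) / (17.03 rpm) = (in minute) 0.6019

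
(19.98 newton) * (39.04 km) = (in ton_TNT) 0.0001864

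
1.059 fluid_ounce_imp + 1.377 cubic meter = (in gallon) 363.8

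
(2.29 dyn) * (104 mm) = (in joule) 2.382e-06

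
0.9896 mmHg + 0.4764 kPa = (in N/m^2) 608.3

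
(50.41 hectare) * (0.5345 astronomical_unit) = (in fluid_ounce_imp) 1.419e+21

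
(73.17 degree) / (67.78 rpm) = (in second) 0.1799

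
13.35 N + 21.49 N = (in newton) 34.84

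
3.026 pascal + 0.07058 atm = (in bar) 0.07155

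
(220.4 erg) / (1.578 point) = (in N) 0.03959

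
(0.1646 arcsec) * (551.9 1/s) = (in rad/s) 0.0004404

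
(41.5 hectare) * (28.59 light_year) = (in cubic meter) 1.123e+23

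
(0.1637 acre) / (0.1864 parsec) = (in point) 3.265e-10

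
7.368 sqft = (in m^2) 0.6845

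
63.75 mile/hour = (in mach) 0.0837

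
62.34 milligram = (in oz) 0.002199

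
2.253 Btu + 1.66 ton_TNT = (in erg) 6.945e+16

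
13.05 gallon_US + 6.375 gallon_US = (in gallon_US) 19.43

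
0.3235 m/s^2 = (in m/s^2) 0.3235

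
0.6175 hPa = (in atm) 0.0006094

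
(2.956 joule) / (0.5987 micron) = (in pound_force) 1.11e+06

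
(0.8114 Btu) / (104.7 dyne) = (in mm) 8.176e+08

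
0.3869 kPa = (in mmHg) 2.902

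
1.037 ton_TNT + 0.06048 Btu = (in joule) 4.339e+09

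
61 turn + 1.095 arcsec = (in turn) 61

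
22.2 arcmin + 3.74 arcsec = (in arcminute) 22.26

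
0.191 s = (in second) 0.191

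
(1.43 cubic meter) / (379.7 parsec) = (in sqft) 1.314e-18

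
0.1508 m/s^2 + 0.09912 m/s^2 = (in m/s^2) 0.2499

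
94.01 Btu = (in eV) 6.191e+23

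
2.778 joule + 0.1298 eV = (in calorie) 0.664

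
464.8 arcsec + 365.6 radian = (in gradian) 2.327e+04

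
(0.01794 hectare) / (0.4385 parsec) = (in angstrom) 0.0001326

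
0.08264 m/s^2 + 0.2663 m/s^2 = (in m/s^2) 0.3489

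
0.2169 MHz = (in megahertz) 0.2169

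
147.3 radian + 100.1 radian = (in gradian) 1.575e+04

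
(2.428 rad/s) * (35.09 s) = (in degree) 4882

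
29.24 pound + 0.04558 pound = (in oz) 468.6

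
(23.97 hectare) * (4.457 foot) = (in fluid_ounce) 1.101e+10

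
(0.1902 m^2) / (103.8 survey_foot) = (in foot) 0.01972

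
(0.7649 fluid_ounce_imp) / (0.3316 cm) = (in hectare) 6.554e-07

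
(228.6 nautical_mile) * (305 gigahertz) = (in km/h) 4.649e+17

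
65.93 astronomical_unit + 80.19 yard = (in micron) 9.863e+18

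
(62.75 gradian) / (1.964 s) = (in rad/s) 0.5019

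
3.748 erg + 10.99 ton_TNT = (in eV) 2.87e+29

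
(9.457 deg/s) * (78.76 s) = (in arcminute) 4.469e+04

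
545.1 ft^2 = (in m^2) 50.64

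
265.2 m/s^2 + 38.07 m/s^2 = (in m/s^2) 303.3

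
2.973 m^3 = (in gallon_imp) 654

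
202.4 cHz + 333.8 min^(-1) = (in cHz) 758.7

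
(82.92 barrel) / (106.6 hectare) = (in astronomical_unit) 8.267e-17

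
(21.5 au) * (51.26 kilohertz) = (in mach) 4.842e+14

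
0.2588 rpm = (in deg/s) 1.553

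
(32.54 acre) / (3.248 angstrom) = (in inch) 1.596e+16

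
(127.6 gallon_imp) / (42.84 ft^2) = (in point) 413.2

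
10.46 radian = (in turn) 1.665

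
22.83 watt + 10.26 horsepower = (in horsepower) 10.29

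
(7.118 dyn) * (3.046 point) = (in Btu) 7.25e-11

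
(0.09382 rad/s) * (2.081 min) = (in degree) 671.2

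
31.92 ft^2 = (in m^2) 2.965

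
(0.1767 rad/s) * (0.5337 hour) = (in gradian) 2.161e+04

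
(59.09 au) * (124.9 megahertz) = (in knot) 2.146e+21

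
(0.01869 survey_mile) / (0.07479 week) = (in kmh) 0.002394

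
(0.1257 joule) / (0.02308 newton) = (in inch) 214.4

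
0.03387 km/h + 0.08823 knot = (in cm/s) 5.48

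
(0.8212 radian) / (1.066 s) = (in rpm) 7.356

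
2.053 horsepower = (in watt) 1531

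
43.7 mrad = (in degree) 2.504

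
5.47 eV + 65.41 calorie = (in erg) 2.737e+09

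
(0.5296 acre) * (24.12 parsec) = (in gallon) 4.214e+23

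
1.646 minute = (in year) 3.132e-06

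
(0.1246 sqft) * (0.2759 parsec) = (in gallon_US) 2.603e+16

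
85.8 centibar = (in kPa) 85.8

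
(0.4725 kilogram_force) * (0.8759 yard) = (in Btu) 0.003518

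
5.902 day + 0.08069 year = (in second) 3.055e+06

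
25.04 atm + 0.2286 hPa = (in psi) 368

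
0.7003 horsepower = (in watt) 522.2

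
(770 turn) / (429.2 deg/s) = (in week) 0.001068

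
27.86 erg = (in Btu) 2.641e-09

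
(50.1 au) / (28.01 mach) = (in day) 9095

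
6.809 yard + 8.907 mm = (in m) 6.235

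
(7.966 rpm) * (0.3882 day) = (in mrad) 2.798e+07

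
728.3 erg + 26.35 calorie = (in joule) 110.2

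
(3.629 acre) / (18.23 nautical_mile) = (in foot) 1.427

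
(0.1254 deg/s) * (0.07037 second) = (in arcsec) 31.77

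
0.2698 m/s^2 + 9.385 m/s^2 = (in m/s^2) 9.655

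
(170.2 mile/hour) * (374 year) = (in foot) 2.944e+12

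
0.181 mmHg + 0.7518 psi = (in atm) 0.0514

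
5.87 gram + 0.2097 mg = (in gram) 5.87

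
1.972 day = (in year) 0.005403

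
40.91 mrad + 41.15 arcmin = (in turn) 0.008416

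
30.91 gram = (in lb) 0.06814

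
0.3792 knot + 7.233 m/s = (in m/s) 7.428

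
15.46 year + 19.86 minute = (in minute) 8.126e+06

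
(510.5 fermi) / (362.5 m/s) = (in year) 4.466e-23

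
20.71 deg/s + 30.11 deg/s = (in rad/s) 0.887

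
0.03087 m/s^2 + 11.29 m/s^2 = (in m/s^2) 11.32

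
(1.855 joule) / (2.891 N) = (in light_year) 6.782e-17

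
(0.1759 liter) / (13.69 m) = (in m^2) 1.285e-05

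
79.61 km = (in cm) 7.961e+06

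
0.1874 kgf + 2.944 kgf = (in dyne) 3.071e+06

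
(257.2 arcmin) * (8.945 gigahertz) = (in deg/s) 3.834e+10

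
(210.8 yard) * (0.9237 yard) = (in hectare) 0.01628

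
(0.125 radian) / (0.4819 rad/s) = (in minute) 0.004323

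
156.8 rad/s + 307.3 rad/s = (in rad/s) 464.1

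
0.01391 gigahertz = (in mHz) 1.391e+10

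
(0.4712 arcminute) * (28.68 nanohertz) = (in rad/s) 3.931e-12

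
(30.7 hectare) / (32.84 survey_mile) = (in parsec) 1.882e-16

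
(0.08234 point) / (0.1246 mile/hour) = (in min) 8.692e-06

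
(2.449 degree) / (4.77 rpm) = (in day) 9.904e-07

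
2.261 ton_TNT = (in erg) 9.46e+16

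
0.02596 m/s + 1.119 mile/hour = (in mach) 0.001545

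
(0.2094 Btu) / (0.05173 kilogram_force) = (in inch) 1.715e+04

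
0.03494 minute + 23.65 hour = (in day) 0.9854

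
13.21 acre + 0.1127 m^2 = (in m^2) 5.346e+04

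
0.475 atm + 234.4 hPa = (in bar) 0.7157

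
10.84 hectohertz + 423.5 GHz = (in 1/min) 2.541e+13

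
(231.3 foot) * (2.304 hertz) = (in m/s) 162.4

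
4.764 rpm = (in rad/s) 0.4989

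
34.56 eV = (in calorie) 1.323e-18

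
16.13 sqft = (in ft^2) 16.13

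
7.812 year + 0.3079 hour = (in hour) 6.843e+04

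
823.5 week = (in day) 5764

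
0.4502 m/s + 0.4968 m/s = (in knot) 1.841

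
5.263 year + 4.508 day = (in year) 5.275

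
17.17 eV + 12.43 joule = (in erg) 1.243e+08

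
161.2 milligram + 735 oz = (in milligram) 2.084e+07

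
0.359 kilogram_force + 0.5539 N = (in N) 4.074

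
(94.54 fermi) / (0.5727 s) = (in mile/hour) 3.693e-13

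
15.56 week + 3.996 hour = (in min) 1.571e+05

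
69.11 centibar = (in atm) 0.6821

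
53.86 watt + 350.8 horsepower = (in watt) 2.616e+05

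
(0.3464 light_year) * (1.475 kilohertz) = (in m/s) 4.834e+18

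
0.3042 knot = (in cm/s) 15.65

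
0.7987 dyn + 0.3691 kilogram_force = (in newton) 3.62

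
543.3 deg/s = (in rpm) 90.55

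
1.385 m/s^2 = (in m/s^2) 1.385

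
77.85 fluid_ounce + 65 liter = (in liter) 67.3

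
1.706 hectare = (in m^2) 1.706e+04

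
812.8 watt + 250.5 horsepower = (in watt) 1.876e+05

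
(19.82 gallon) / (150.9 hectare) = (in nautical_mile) 2.685e-11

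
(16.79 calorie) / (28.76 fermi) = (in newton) 2.443e+15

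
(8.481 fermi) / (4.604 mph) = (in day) 4.769e-20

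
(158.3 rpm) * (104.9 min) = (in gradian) 6.642e+06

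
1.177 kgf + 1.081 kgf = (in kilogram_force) 2.258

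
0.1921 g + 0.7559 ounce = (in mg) 2.162e+04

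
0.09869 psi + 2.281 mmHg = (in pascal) 984.6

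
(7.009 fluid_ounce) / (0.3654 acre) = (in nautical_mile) 7.569e-11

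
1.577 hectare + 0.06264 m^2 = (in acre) 3.897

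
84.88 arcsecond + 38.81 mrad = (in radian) 0.03922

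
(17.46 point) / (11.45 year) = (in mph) 3.816e-11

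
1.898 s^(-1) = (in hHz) 0.01898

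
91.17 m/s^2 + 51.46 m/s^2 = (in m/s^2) 142.6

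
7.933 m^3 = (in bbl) 49.9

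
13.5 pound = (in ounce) 216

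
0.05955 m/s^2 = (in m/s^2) 0.05955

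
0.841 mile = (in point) 3.837e+06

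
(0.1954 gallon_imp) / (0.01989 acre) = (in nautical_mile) 5.959e-09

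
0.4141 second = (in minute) 0.006902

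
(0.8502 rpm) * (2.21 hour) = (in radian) 708.3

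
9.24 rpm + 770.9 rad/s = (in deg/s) 4.422e+04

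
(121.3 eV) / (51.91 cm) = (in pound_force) 8.417e-18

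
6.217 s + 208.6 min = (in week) 0.0207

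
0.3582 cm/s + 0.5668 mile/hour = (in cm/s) 25.7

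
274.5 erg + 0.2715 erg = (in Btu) 2.604e-08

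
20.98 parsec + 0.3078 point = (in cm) 6.474e+19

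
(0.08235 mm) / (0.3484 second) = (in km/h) 0.0008509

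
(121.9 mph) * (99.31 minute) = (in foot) 1.065e+06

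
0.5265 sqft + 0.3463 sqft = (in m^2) 0.08109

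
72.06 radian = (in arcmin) 2.477e+05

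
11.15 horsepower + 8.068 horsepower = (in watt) 1.433e+04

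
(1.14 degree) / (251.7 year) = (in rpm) 2.394e-11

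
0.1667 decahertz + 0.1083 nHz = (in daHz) 0.1667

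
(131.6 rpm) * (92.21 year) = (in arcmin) 1.378e+14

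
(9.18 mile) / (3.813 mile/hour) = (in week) 0.01433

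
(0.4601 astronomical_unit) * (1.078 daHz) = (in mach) 2.179e+09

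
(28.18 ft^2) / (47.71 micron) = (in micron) 5.487e+10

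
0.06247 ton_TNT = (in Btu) 2.477e+05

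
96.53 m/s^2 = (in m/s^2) 96.53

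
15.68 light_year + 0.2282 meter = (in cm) 1.483e+19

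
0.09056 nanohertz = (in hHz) 9.056e-13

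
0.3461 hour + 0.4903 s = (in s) 1246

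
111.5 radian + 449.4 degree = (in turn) 18.99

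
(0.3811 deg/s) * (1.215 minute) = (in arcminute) 1667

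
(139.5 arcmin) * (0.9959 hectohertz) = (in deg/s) 231.5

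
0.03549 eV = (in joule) 5.686e-21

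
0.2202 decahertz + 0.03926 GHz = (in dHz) 3.926e+08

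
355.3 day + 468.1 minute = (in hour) 8535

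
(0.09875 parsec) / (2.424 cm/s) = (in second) 1.257e+17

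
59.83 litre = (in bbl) 0.3763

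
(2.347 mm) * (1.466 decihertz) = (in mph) 0.0007697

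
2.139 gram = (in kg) 0.002139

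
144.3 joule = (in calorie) 34.49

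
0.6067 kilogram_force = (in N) 5.95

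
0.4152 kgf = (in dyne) 4.072e+05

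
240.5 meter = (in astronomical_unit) 1.608e-09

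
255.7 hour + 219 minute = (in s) 9.337e+05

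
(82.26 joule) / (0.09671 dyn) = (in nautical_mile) 4.593e+04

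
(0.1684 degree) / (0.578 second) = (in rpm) 0.04856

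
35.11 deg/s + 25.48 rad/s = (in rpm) 249.2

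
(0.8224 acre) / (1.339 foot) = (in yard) 8918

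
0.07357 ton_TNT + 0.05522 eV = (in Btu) 2.918e+05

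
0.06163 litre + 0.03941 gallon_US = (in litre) 0.2108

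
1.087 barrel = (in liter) 172.8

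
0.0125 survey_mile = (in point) 5.702e+04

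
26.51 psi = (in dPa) 1.828e+06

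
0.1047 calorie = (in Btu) 0.0004152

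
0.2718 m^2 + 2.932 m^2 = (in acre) 0.0007917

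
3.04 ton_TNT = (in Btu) 1.206e+07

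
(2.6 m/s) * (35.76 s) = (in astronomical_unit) 6.215e-10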